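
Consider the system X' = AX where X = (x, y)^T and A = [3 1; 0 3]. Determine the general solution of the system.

Coefficient matrix A = [[3, 1], [0, 3]].
Characteristic polynomial det(A - λI) = λ^2 - 6λ + 9 = 0.
Single eigenvalue λ = 3 with algebraic multiplicity 2.
Eigenvector v = (-1,0); generalized eigenvector w with (A-λI)w=v is (-2,-1).
General solution: e^(3t)[C_1·v + C_2·(t·v + w)].

x(t) = -C_1e^(3t) - C_2te^(3t) - 2C_2e^(3t), y(t) = -C_2e^(3t)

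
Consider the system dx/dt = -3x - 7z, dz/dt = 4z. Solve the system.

Coefficient matrix A = [[-3, -7], [0, 4]].
Characteristic polynomial det(A - λI) = λ^2 - λ - 12 = 0.
Eigenvalues λ = 4, -3.
For λ=4: (A-λI) row 1 is [-7, -7], so an eigenvector is (-1, 1).
For λ=-3: (A-λI) row 1 is [0, -7], so an eigenvector is (1, 0).
General solution: K_1e^(4t)(-1,1) + K_2e^(-3t)(1,0).

x(t) = -K_1e^(4t) + K_2e^(-3t), z(t) = K_1e^(4t)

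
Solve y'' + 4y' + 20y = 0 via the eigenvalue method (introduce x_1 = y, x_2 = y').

y(t) = C_1e^(-2t)cos(4t) + C_2e^(-2t)sin(4t)

Let x_1 = y, x_2 = y'. Then x_1' = x_2 and x_2' = -20x_1 - 4x_2.
A = [[0,1],[-20,-4]]; det(A-λI) = λ^2 + 4λ + 20.
Eigenvalues λ = -2 ± 4i.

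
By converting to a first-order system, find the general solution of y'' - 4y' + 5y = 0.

y(t) = c_1e^(2t)cos(t) + c_2e^(2t)sin(t)

Let x_1 = y, x_2 = y'. Then x_1' = x_2 and x_2' = -5x_1 + 4x_2.
A = [[0,1],[-5,4]]; det(A-λI) = λ^2 - 4λ + 5.
Eigenvalues λ = 2 ± i.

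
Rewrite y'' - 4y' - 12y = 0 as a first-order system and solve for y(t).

Let x_1 = y, x_2 = y'. Then x_1' = x_2 and x_2' = 12x_1 + 4x_2.
A = [[0,1],[12,4]]; det(A-λI) = λ^2 - 4λ - 12.
Eigenvalues λ = -2, 6 with eigenvectors (1,-2), (1,6).

y(t) = c_1e^(-2t) + c_2e^(6t)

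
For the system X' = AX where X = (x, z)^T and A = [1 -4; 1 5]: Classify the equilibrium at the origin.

unstable improper node

A = [[1,-4],[1,5]]; det(A-λI) = λ^2 - 6λ + 9.
repeated λ = 3 with a single eigenvector.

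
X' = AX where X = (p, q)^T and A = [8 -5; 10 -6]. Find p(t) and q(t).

Coefficient matrix A = [[8, -5], [10, -6]].
Characteristic polynomial det(A - λI) = λ^2 - 2λ + 2 = 0.
Eigenvalues λ = 1 ± i (complex conjugate pair).
For λ=1+i: an eigenvector is (-2,-3) - i(1,1) = (-2 - i, -3 - i).
A real fundamental pair from Re and Im of e^((1+i)t)v: X_1 = e^(t)(cos(t)·(-2,-3) + sin(t)·(1,1)), X_2 = e^(t)(sin(t)·(-2,-3) - cos(t)·(1,1)).
General solution: K_1X_1 + K_2X_2.

p(t) = K_1e^(t)sin(t) - 2K_1e^(t)cos(t) - 2K_2e^(t)sin(t) - K_2e^(t)cos(t), q(t) = K_1e^(t)sin(t) - 3K_1e^(t)cos(t) - 3K_2e^(t)sin(t) - K_2e^(t)cos(t)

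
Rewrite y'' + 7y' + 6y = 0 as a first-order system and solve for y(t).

Let x_1 = y, x_2 = y'. Then x_1' = x_2 and x_2' = -6x_1 - 7x_2.
A = [[0,1],[-6,-7]]; det(A-λI) = λ^2 + 7λ + 6.
Eigenvalues λ = -6, -1 with eigenvectors (1,-6), (1,-1).

y(t) = K_1e^(-6t) + K_2e^(-t)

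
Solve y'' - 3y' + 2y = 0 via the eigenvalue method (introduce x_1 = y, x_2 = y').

y(t) = K_1e^(2t) + K_2e^(t)

Let x_1 = y, x_2 = y'. Then x_1' = x_2 and x_2' = -2x_1 + 3x_2.
A = [[0,1],[-2,3]]; det(A-λI) = λ^2 - 3λ + 2.
Eigenvalues λ = 2, 1 with eigenvectors (1,2), (1,1).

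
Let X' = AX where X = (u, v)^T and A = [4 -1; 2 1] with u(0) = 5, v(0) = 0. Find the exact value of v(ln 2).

40

A = [[4,-1],[2,1]]; eigenvalues λ = 3, 2.
Eigenvectors: (-1,-1) for λ=3, (1,2) for λ=2.
From the initial condition, c_1 = -10, c_2 = -5.
v(ln 2) = (-10)(2^3)(-1) + (-5)(2^2)(2) = 40.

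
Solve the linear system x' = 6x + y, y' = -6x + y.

x(t) = -K_1e^(3t) - K_2e^(4t), y(t) = 3K_1e^(3t) + 2K_2e^(4t)

Coefficient matrix A = [[6, 1], [-6, 1]].
Characteristic polynomial det(A - λI) = λ^2 - 7λ + 12 = 0.
Eigenvalues λ = 3, 4.
For λ=3: (A-λI) row 1 is [3, 1], so an eigenvector is (-1, 3).
For λ=4: (A-λI) row 1 is [2, 1], so an eigenvector is (-1, 2).
General solution: K_1e^(3t)(-1,3) + K_2e^(4t)(-1,2).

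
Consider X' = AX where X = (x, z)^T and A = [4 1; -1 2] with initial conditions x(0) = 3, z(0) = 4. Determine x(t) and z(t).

Coefficient matrix A = [[4, 1], [-1, 2]].
Characteristic polynomial det(A - λI) = λ^2 - 6λ + 9 = 0.
Single eigenvalue λ = 3 with algebraic multiplicity 2.
Eigenvector v = (1,-1); generalized eigenvector w with (A-λI)w=v is (2,-1).
General solution: e^(3t)[C_1·v + C_2·(t·v + w)].
Applying x(0)=3, z(0)=4 gives C_1=-11, C_2=7.

x(t) = 7te^(3t) + 3e^(3t), z(t) = -7te^(3t) + 4e^(3t)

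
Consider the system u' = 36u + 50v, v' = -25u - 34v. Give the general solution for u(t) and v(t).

u(t) = K_1e^(t)sin(5t) + 3K_1e^(t)cos(5t) + 3K_2e^(t)sin(5t) - K_2e^(t)cos(5t), v(t) = -K_1e^(t)sin(5t) - 2K_1e^(t)cos(5t) - 2K_2e^(t)sin(5t) + K_2e^(t)cos(5t)

Coefficient matrix A = [[36, 50], [-25, -34]].
Characteristic polynomial det(A - λI) = λ^2 - 2λ + 26 = 0.
Eigenvalues λ = 1 ± 5i (complex conjugate pair).
For λ=1+5i: an eigenvector is (3,-2) - i(1,-1) = (3 - i, -2 + i).
A real fundamental pair from Re and Im of e^((1+5i)t)v: X_1 = e^(t)(cos(5t)·(3,-2) + sin(5t)·(1,-1)), X_2 = e^(t)(sin(5t)·(3,-2) - cos(5t)·(1,-1)).
General solution: K_1X_1 + K_2X_2.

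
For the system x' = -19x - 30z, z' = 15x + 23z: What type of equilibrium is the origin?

A = [[-19,-30],[15,23]]; det(A-λI) = λ^2 - 4λ + 13.
λ = 2 ± 3i: positive real part.

unstable spiral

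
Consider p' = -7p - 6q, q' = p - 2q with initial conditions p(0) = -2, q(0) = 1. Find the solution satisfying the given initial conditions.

Coefficient matrix A = [[-7, -6], [1, -2]].
Characteristic polynomial det(A - λI) = λ^2 + 9λ + 20 = 0.
Eigenvalues λ = -5, -4.
For λ=-5: (A-λI) row 1 is [-2, -6], so an eigenvector is (-3, 1).
For λ=-4: (A-λI) row 1 is [-3, -6], so an eigenvector is (2, -1).
General solution: c_1e^(-5t)(-3,1) + c_2e^(-4t)(2,-1).
Applying p(0)=-2, q(0)=1 gives c_1=0, c_2=-1.

p(t) = -2e^(-4t), q(t) = e^(-4t)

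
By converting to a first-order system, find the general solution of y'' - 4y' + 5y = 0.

y(t) = C_1e^(2t)cos(t) + C_2e^(2t)sin(t)

Let x_1 = y, x_2 = y'. Then x_1' = x_2 and x_2' = -5x_1 + 4x_2.
A = [[0,1],[-5,4]]; det(A-λI) = λ^2 - 4λ + 5.
Eigenvalues λ = 2 ± i.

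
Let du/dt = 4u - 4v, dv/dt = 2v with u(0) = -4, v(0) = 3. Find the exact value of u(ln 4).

-2464

A = [[4,-4],[0,2]]; eigenvalues λ = 2, 4.
Eigenvectors: (2,1) for λ=2, (1,0) for λ=4.
From the initial condition, c_1 = 3, c_2 = -10.
u(ln 4) = (3)(4^2)(2) + (-10)(4^4)(1) = -2464.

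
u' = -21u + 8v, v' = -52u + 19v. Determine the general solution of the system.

Coefficient matrix A = [[-21, 8], [-52, 19]].
Characteristic polynomial det(A - λI) = λ^2 + 2λ + 17 = 0.
Eigenvalues λ = -1 ± 4i (complex conjugate pair).
For λ=-1+4i: an eigenvector is (-1,-3) - i(-1,-2) = (-1 + i, -3 + 2i).
A real fundamental pair from Re and Im of e^((-1+4i)t)v: X_1 = e^(-t)(cos(4t)·(-1,-3) + sin(4t)·(-1,-2)), X_2 = e^(-t)(sin(4t)·(-1,-3) - cos(4t)·(-1,-2)).
General solution: C_1X_1 + C_2X_2.

u(t) = -C_1e^(-t)sin(4t) - C_1e^(-t)cos(4t) - C_2e^(-t)sin(4t) + C_2e^(-t)cos(4t), v(t) = -2C_1e^(-t)sin(4t) - 3C_1e^(-t)cos(4t) - 3C_2e^(-t)sin(4t) + 2C_2e^(-t)cos(4t)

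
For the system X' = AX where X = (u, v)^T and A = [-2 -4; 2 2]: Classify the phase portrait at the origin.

center

A = [[-2,-4],[2,2]]; det(A-λI) = λ^2 + 4.
λ = 0 ± 2i: zero real part.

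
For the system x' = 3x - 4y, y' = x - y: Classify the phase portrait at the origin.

unstable improper node

A = [[3,-4],[1,-1]]; det(A-λI) = λ^2 - 2λ + 1.
repeated λ = 1 with a single eigenvector.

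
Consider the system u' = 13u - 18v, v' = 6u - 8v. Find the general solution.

Coefficient matrix A = [[13, -18], [6, -8]].
Characteristic polynomial det(A - λI) = λ^2 - 5λ + 4 = 0.
Eigenvalues λ = 1, 4.
For λ=1: (A-λI) row 1 is [12, -18], so an eigenvector is (3, 2).
For λ=4: (A-λI) row 1 is [9, -18], so an eigenvector is (-2, -1).
General solution: C_1e^(t)(3,2) + C_2e^(4t)(-2,-1).

u(t) = 3C_1e^(t) - 2C_2e^(4t), v(t) = 2C_1e^(t) - C_2e^(4t)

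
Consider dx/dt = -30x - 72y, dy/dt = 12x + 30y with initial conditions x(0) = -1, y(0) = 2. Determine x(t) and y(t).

x(t) = -10e^(6t) + 9e^(-6t), y(t) = 5e^(6t) - 3e^(-6t)

Coefficient matrix A = [[-30, -72], [12, 30]].
Characteristic polynomial det(A - λI) = λ^2 - 36 = 0.
Eigenvalues λ = 6, -6.
For λ=6: (A-λI) row 1 is [-36, -72], so an eigenvector is (-2, 1).
For λ=-6: (A-λI) row 1 is [-24, -72], so an eigenvector is (-3, 1).
General solution: K_1e^(6t)(-2,1) + K_2e^(-6t)(-3,1).
Applying x(0)=-1, y(0)=2 gives K_1=5, K_2=-3.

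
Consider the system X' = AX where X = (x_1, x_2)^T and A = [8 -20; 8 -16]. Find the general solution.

x_1(t) = K_1e^(-4t)sin(4t) + 2K_1e^(-4t)cos(4t) + 2K_2e^(-4t)sin(4t) - K_2e^(-4t)cos(4t), x_2(t) = K_1e^(-4t)sin(4t) + K_1e^(-4t)cos(4t) + K_2e^(-4t)sin(4t) - K_2e^(-4t)cos(4t)

Coefficient matrix A = [[8, -20], [8, -16]].
Characteristic polynomial det(A - λI) = λ^2 + 8λ + 32 = 0.
Eigenvalues λ = -4 ± 4i (complex conjugate pair).
For λ=-4+4i: an eigenvector is (2,1) - i(1,1) = (2 - i, 1 - i).
A real fundamental pair from Re and Im of e^((-4+4i)t)v: X_1 = e^(-4t)(cos(4t)·(2,1) + sin(4t)·(1,1)), X_2 = e^(-4t)(sin(4t)·(2,1) - cos(4t)·(1,1)).
General solution: K_1X_1 + K_2X_2.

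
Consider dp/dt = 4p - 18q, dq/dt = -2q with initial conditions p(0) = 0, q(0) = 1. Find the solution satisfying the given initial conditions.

Coefficient matrix A = [[4, -18], [0, -2]].
Characteristic polynomial det(A - λI) = λ^2 - 2λ - 8 = 0.
Eigenvalues λ = -2, 4.
For λ=-2: (A-λI) row 1 is [6, -18], so an eigenvector is (3, 1).
For λ=4: (A-λI) row 1 is [0, -18], so an eigenvector is (1, 0).
General solution: K_1e^(-2t)(3,1) + K_2e^(4t)(1,0).
Applying p(0)=0, q(0)=1 gives K_1=1, K_2=-3.

p(t) = -3e^(4t) + 3e^(-2t), q(t) = e^(-2t)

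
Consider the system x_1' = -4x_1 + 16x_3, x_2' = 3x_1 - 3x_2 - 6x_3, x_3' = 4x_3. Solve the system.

Coefficient matrix A = [[-4, 0, 16], [3, -3, -6], [0, 0, 4]].
det(A - λI) = 0 gives eigenvalues λ = -3, -4, 4.
For λ=-3: eigenvector (0,1,0).
For λ=-4: eigenvector (1,-3,0).
For λ=4: eigenvector (2,0,1).
General solution: c_1e^(-3t)(0,1,0) + c_2e^(-4t)(1,-3,0) + c_3e^(4t)(2,0,1).

x_1(t) = c_2e^(-4t) + 2c_3e^(4t), x_2(t) = c_1e^(-3t) - 3c_2e^(-4t), x_3(t) = c_3e^(4t)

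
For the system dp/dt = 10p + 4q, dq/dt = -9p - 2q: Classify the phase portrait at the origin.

unstable improper node

A = [[10,4],[-9,-2]]; det(A-λI) = λ^2 - 8λ + 16.
repeated λ = 4 with a single eigenvector.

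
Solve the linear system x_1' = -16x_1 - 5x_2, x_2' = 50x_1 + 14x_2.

x_1(t) = -c_1e^(-t)cos(5t) - c_2e^(-t)sin(5t), x_2(t) = -c_1e^(-t)sin(5t) + 3c_1e^(-t)cos(5t) + 3c_2e^(-t)sin(5t) + c_2e^(-t)cos(5t)

Coefficient matrix A = [[-16, -5], [50, 14]].
Characteristic polynomial det(A - λI) = λ^2 + 2λ + 26 = 0.
Eigenvalues λ = -1 ± 5i (complex conjugate pair).
For λ=-1+5i: an eigenvector is (-1,3) - i(0,-1) = (-1, 3 + i).
A real fundamental pair from Re and Im of e^((-1+5i)t)v: X_1 = e^(-t)(cos(5t)·(-1,3) + sin(5t)·(0,-1)), X_2 = e^(-t)(sin(5t)·(-1,3) - cos(5t)·(0,-1)).
General solution: c_1X_1 + c_2X_2.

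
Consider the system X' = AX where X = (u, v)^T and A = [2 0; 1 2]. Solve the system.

Coefficient matrix A = [[2, 0], [1, 2]].
Characteristic polynomial det(A - λI) = λ^2 - 4λ + 4 = 0.
Single eigenvalue λ = 2 with algebraic multiplicity 2.
Eigenvector v = (0,1); generalized eigenvector w with (A-λI)w=v is (1,-2).
General solution: e^(2t)[K_1·v + K_2·(t·v + w)].

u(t) = K_2e^(2t), v(t) = K_1e^(2t) + K_2te^(2t) - 2K_2e^(2t)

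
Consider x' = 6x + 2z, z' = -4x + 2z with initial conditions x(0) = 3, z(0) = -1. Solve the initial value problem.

x(t) = 2e^(4t)sin(2t) + 3e^(4t)cos(2t), z(t) = -5e^(4t)sin(2t) - e^(4t)cos(2t)

Coefficient matrix A = [[6, 2], [-4, 2]].
Characteristic polynomial det(A - λI) = λ^2 - 8λ + 20 = 0.
Eigenvalues λ = 4 ± 2i (complex conjugate pair).
For λ=4+2i: an eigenvector is (-1,1) - i(0,1) = (-1, 1 - i).
A real fundamental pair from Re and Im of e^((4+2i)t)v: X_1 = e^(4t)(cos(2t)·(-1,1) + sin(2t)·(0,1)), X_2 = e^(4t)(sin(2t)·(-1,1) - cos(2t)·(0,1)).
General solution: C_1X_1 + C_2X_2.
Applying x(0)=3, z(0)=-1 gives C_1=-3, C_2=-2.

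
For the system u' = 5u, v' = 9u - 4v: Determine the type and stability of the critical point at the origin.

saddle

A = [[5,0],[9,-4]]; det(A-λI) = λ^2 - λ - 20.
λ = -4, 5: opposite signs.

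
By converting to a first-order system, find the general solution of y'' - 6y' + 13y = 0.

y(t) = K_1e^(3t)cos(2t) + K_2e^(3t)sin(2t)

Let x_1 = y, x_2 = y'. Then x_1' = x_2 and x_2' = -13x_1 + 6x_2.
A = [[0,1],[-13,6]]; det(A-λI) = λ^2 - 6λ + 13.
Eigenvalues λ = 3 ± 2i.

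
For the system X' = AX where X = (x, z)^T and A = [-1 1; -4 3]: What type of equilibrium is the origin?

A = [[-1,1],[-4,3]]; det(A-λI) = λ^2 - 2λ + 1.
repeated λ = 1 with a single eigenvector.

unstable improper node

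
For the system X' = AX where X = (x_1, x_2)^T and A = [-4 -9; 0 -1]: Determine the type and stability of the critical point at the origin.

A = [[-4,-9],[0,-1]]; det(A-λI) = λ^2 + 5λ + 4.
λ = -4, -1: both negative.

stable node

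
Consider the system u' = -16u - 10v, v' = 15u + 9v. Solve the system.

Coefficient matrix A = [[-16, -10], [15, 9]].
Characteristic polynomial det(A - λI) = λ^2 + 7λ + 6 = 0.
Eigenvalues λ = -1, -6.
For λ=-1: (A-λI) row 1 is [-15, -10], so an eigenvector is (-2, 3).
For λ=-6: (A-λI) row 1 is [-10, -10], so an eigenvector is (-1, 1).
General solution: C_1e^(-t)(-2,3) + C_2e^(-6t)(-1,1).

u(t) = -2C_1e^(-t) - C_2e^(-6t), v(t) = 3C_1e^(-t) + C_2e^(-6t)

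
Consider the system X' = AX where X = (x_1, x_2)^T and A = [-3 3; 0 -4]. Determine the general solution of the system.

Coefficient matrix A = [[-3, 3], [0, -4]].
Characteristic polynomial det(A - λI) = λ^2 + 7λ + 12 = 0.
Eigenvalues λ = -3, -4.
For λ=-3: (A-λI) row 1 is [0, 3], so an eigenvector is (-1, 0).
For λ=-4: (A-λI) row 1 is [1, 3], so an eigenvector is (-3, 1).
General solution: c_1e^(-3t)(-1,0) + c_2e^(-4t)(-3,1).

x_1(t) = -c_1e^(-3t) - 3c_2e^(-4t), x_2(t) = c_2e^(-4t)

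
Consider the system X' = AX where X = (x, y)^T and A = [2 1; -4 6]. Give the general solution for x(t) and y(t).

x(t) = C_1e^(4t) + C_2te^(4t), y(t) = 2C_1e^(4t) + 2C_2te^(4t) + C_2e^(4t)

Coefficient matrix A = [[2, 1], [-4, 6]].
Characteristic polynomial det(A - λI) = λ^2 - 8λ + 16 = 0.
Single eigenvalue λ = 4 with algebraic multiplicity 2.
Eigenvector v = (1,2); generalized eigenvector w with (A-λI)w=v is (0,1).
General solution: e^(4t)[C_1·v + C_2·(t·v + w)].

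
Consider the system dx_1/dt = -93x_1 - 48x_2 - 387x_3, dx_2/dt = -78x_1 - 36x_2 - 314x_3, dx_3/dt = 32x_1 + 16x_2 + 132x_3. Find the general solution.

Coefficient matrix A = [[-93, -48, -387], [-78, -36, -314], [32, 16, 132]].
det(A - λI) = 0 gives eigenvalues λ = 3, -4, 4.
For λ=3: eigenvector (1,-2,0).
For λ=-4: eigenvector (6,5,-2).
For λ=4: eigenvector (-3,-2,1).
General solution: c_1e^(3t)(1,-2,0) + c_2e^(-4t)(6,5,-2) + c_3e^(4t)(-3,-2,1).

x_1(t) = c_1e^(3t) + 6c_2e^(-4t) - 3c_3e^(4t), x_2(t) = -2c_1e^(3t) + 5c_2e^(-4t) - 2c_3e^(4t), x_3(t) = -2c_2e^(-4t) + c_3e^(4t)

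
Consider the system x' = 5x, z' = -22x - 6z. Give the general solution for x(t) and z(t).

Coefficient matrix A = [[5, 0], [-22, -6]].
Characteristic polynomial det(A - λI) = λ^2 + λ - 30 = 0.
Eigenvalues λ = -6, 5.
For λ=-6: (A-λI) row 1 is [11, 0], so an eigenvector is (0, -1).
For λ=5: (A-λI) row 2 is [-22, -11], so an eigenvector is (1, -2).
General solution: c_1e^(-6t)(0,-1) + c_2e^(5t)(1,-2).

x(t) = c_2e^(5t), z(t) = -c_1e^(-6t) - 2c_2e^(5t)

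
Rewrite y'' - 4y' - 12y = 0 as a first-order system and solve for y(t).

y(t) = C_1e^(6t) + C_2e^(-2t)

Let x_1 = y, x_2 = y'. Then x_1' = x_2 and x_2' = 12x_1 + 4x_2.
A = [[0,1],[12,4]]; det(A-λI) = λ^2 - 4λ - 12.
Eigenvalues λ = 6, -2 with eigenvectors (1,6), (1,-2).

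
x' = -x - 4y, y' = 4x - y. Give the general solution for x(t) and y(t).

Coefficient matrix A = [[-1, -4], [4, -1]].
Characteristic polynomial det(A - λI) = λ^2 + 2λ + 17 = 0.
Eigenvalues λ = -1 ± 4i (complex conjugate pair).
For λ=-1+4i: an eigenvector is (0,-1) - i(1,0) = (0 - i, -1).
A real fundamental pair from Re and Im of e^((-1+4i)t)v: X_1 = e^(-t)(cos(4t)·(0,-1) + sin(4t)·(1,0)), X_2 = e^(-t)(sin(4t)·(0,-1) - cos(4t)·(1,0)).
General solution: K_1X_1 + K_2X_2.

x(t) = K_1e^(-t)sin(4t) - K_2e^(-t)cos(4t), y(t) = -K_1e^(-t)cos(4t) - K_2e^(-t)sin(4t)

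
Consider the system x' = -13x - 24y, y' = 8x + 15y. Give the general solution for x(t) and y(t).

Coefficient matrix A = [[-13, -24], [8, 15]].
Characteristic polynomial det(A - λI) = λ^2 - 2λ - 3 = 0.
Eigenvalues λ = -1, 3.
For λ=-1: (A-λI) row 1 is [-12, -24], so an eigenvector is (2, -1).
For λ=3: (A-λI) row 1 is [-16, -24], so an eigenvector is (3, -2).
General solution: c_1e^(-t)(2,-1) + c_2e^(3t)(3,-2).

x(t) = 2c_1e^(-t) + 3c_2e^(3t), y(t) = -c_1e^(-t) - 2c_2e^(3t)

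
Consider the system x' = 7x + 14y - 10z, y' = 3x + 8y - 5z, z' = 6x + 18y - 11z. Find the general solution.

x(t) = -c_1e^(t) + 2c_2e^(-t) + 2c_3e^(4t), y(t) = -c_1e^(t) + c_2e^(-t) + c_3e^(4t), z(t) = -2c_1e^(t) + 3c_2e^(-t) + 2c_3e^(4t)

Coefficient matrix A = [[7, 14, -10], [3, 8, -5], [6, 18, -11]].
det(A - λI) = 0 gives eigenvalues λ = 1, -1, 4.
For λ=1: eigenvector (-1,-1,-2).
For λ=-1: eigenvector (2,1,3).
For λ=4: eigenvector (2,1,2).
General solution: c_1e^(t)(-1,-1,-2) + c_2e^(-t)(2,1,3) + c_3e^(4t)(2,1,2).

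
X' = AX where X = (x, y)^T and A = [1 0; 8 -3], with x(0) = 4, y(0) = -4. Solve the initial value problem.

Coefficient matrix A = [[1, 0], [8, -3]].
Characteristic polynomial det(A - λI) = λ^2 + 2λ - 3 = 0.
Eigenvalues λ = 1, -3.
For λ=1: (A-λI) row 2 is [8, -4], so an eigenvector is (1, 2).
For λ=-3: (A-λI) row 1 is [4, 0], so an eigenvector is (0, 1).
General solution: c_1e^(t)(1,2) + c_2e^(-3t)(0,1).
Applying x(0)=4, y(0)=-4 gives c_1=4, c_2=-12.

x(t) = 4e^(t), y(t) = 8e^(t) - 12e^(-3t)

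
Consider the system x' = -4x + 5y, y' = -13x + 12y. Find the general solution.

Coefficient matrix A = [[-4, 5], [-13, 12]].
Characteristic polynomial det(A - λI) = λ^2 - 8λ + 17 = 0.
Eigenvalues λ = 4 ± i (complex conjugate pair).
For λ=4+i: an eigenvector is (1,2) - i(2,3) = (1 - 2i, 2 - 3i).
A real fundamental pair from Re and Im of e^((4+i)t)v: X_1 = e^(4t)(cos(t)·(1,2) + sin(t)·(2,3)), X_2 = e^(4t)(sin(t)·(1,2) - cos(t)·(2,3)).
General solution: c_1X_1 + c_2X_2.

x(t) = 2c_1e^(4t)sin(t) + c_1e^(4t)cos(t) + c_2e^(4t)sin(t) - 2c_2e^(4t)cos(t), y(t) = 3c_1e^(4t)sin(t) + 2c_1e^(4t)cos(t) + 2c_2e^(4t)sin(t) - 3c_2e^(4t)cos(t)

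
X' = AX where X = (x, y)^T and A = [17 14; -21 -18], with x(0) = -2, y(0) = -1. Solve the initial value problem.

Coefficient matrix A = [[17, 14], [-21, -18]].
Characteristic polynomial det(A - λI) = λ^2 + λ - 12 = 0.
Eigenvalues λ = 3, -4.
For λ=3: (A-λI) row 1 is [14, 14], so an eigenvector is (1, -1).
For λ=-4: (A-λI) row 1 is [21, 14], so an eigenvector is (2, -3).
General solution: K_1e^(3t)(1,-1) + K_2e^(-4t)(2,-3).
Applying x(0)=-2, y(0)=-1 gives K_1=-8, K_2=3.

x(t) = -8e^(3t) + 6e^(-4t), y(t) = 8e^(3t) - 9e^(-4t)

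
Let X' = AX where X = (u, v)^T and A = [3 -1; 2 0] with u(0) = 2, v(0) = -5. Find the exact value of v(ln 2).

A = [[3,-1],[2,0]]; eigenvalues λ = 1, 2.
Eigenvectors: (1,2) for λ=1, (1,1) for λ=2.
From the initial condition, c_1 = -7, c_2 = 9.
v(ln 2) = (-7)(2^1)(2) + (9)(2^2)(1) = 8.

8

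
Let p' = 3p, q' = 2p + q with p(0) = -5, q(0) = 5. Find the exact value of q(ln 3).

-105

A = [[3,0],[2,1]]; eigenvalues λ = 3, 1.
Eigenvectors: (-1,-1) for λ=3, (0,1) for λ=1.
From the initial condition, c_1 = 5, c_2 = 10.
q(ln 3) = (5)(3^3)(-1) + (10)(3^1)(1) = -105.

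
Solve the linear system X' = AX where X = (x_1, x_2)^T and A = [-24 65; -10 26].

x_1(t) = 3C_1e^(t)sin(5t) + 2C_1e^(t)cos(5t) + 2C_2e^(t)sin(5t) - 3C_2e^(t)cos(5t), x_2(t) = C_1e^(t)sin(5t) + C_1e^(t)cos(5t) + C_2e^(t)sin(5t) - C_2e^(t)cos(5t)

Coefficient matrix A = [[-24, 65], [-10, 26]].
Characteristic polynomial det(A - λI) = λ^2 - 2λ + 26 = 0.
Eigenvalues λ = 1 ± 5i (complex conjugate pair).
For λ=1+5i: an eigenvector is (2,1) - i(3,1) = (2 - 3i, 1 - i).
A real fundamental pair from Re and Im of e^((1+5i)t)v: X_1 = e^(t)(cos(5t)·(2,1) + sin(5t)·(3,1)), X_2 = e^(t)(sin(5t)·(2,1) - cos(5t)·(3,1)).
General solution: C_1X_1 + C_2X_2.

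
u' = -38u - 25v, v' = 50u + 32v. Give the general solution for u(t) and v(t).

Coefficient matrix A = [[-38, -25], [50, 32]].
Characteristic polynomial det(A - λI) = λ^2 + 6λ + 34 = 0.
Eigenvalues λ = -3 ± 5i (complex conjugate pair).
For λ=-3+5i: an eigenvector is (-1,1) - i(2,-3) = (-1 - 2i, 1 + 3i).
A real fundamental pair from Re and Im of e^((-3+5i)t)v: X_1 = e^(-3t)(cos(5t)·(-1,1) + sin(5t)·(2,-3)), X_2 = e^(-3t)(sin(5t)·(-1,1) - cos(5t)·(2,-3)).
General solution: K_1X_1 + K_2X_2.

u(t) = 2K_1e^(-3t)sin(5t) - K_1e^(-3t)cos(5t) - K_2e^(-3t)sin(5t) - 2K_2e^(-3t)cos(5t), v(t) = -3K_1e^(-3t)sin(5t) + K_1e^(-3t)cos(5t) + K_2e^(-3t)sin(5t) + 3K_2e^(-3t)cos(5t)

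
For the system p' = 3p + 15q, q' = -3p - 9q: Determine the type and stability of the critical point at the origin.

A = [[3,15],[-3,-9]]; det(A-λI) = λ^2 + 6λ + 18.
λ = -3 ± 3i: negative real part.

stable spiral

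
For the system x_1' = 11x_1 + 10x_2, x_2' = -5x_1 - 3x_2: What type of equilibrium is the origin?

A = [[11,10],[-5,-3]]; det(A-λI) = λ^2 - 8λ + 17.
λ = 4 ± i: positive real part.

unstable spiral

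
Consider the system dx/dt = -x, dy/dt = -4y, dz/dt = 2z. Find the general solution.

Coefficient matrix A = [[-1, 0, 0], [0, -4, 0], [0, 0, 2]].
det(A - λI) = 0 gives eigenvalues λ = -1, -4, 2.
For λ=-1: eigenvector (1,0,0).
For λ=-4: eigenvector (0,1,0).
For λ=2: eigenvector (0,0,1).
General solution: C_1e^(-t)(1,0,0) + C_2e^(-4t)(0,1,0) + C_3e^(2t)(0,0,1).

x(t) = C_1e^(-t), y(t) = C_2e^(-4t), z(t) = C_3e^(2t)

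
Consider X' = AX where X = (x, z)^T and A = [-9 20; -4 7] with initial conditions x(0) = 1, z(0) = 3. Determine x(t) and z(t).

x(t) = 13e^(-t)sin(4t) + e^(-t)cos(4t), z(t) = 5e^(-t)sin(4t) + 3e^(-t)cos(4t)

Coefficient matrix A = [[-9, 20], [-4, 7]].
Characteristic polynomial det(A - λI) = λ^2 + 2λ + 17 = 0.
Eigenvalues λ = -1 ± 4i (complex conjugate pair).
For λ=-1+4i: an eigenvector is (-1,0) - i(2,1) = (-1 - 2i, 0 - i).
A real fundamental pair from Re and Im of e^((-1+4i)t)v: X_1 = e^(-t)(cos(4t)·(-1,0) + sin(4t)·(2,1)), X_2 = e^(-t)(sin(4t)·(-1,0) - cos(4t)·(2,1)).
General solution: c_1X_1 + c_2X_2.
Applying x(0)=1, z(0)=3 gives c_1=5, c_2=-3.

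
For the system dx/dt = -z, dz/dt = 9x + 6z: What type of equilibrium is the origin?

A = [[0,-1],[9,6]]; det(A-λI) = λ^2 - 6λ + 9.
repeated λ = 3 with a single eigenvector.

unstable improper node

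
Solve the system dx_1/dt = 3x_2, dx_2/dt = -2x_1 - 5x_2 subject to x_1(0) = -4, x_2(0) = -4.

x_1(t) = -24e^(-2t) + 20e^(-3t), x_2(t) = 16e^(-2t) - 20e^(-3t)

Coefficient matrix A = [[0, 3], [-2, -5]].
Characteristic polynomial det(A - λI) = λ^2 + 5λ + 6 = 0.
Eigenvalues λ = -3, -2.
For λ=-3: (A-λI) row 1 is [3, 3], so an eigenvector is (1, -1).
For λ=-2: (A-λI) row 1 is [2, 3], so an eigenvector is (3, -2).
General solution: C_1e^(-3t)(1,-1) + C_2e^(-2t)(3,-2).
Applying x_1(0)=-4, x_2(0)=-4 gives C_1=20, C_2=-8.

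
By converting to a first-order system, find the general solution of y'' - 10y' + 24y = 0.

Let x_1 = y, x_2 = y'. Then x_1' = x_2 and x_2' = -24x_1 + 10x_2.
A = [[0,1],[-24,10]]; det(A-λI) = λ^2 - 10λ + 24.
Eigenvalues λ = 4, 6 with eigenvectors (1,4), (1,6).

y(t) = K_1e^(4t) + K_2e^(6t)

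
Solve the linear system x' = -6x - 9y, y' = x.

x(t) = 3C_1e^(-3t) + 3C_2te^(-3t) + 2C_2e^(-3t), y(t) = -C_1e^(-3t) - C_2te^(-3t) - C_2e^(-3t)

Coefficient matrix A = [[-6, -9], [1, 0]].
Characteristic polynomial det(A - λI) = λ^2 + 6λ + 9 = 0.
Single eigenvalue λ = -3 with algebraic multiplicity 2.
Eigenvector v = (3,-1); generalized eigenvector w with (A-λI)w=v is (2,-1).
General solution: e^(-3t)[C_1·v + C_2·(t·v + w)].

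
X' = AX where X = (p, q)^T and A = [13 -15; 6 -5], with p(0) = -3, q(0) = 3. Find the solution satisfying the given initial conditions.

p(t) = -24e^(4t)sin(3t) - 3e^(4t)cos(3t), q(t) = -15e^(4t)sin(3t) + 3e^(4t)cos(3t)

Coefficient matrix A = [[13, -15], [6, -5]].
Characteristic polynomial det(A - λI) = λ^2 - 8λ + 25 = 0.
Eigenvalues λ = 4 ± 3i (complex conjugate pair).
For λ=4+3i: an eigenvector is (-2,-1) - i(-1,-1) = (-2 + i, -1 + i).
A real fundamental pair from Re and Im of e^((4+3i)t)v: X_1 = e^(4t)(cos(3t)·(-2,-1) + sin(3t)·(-1,-1)), X_2 = e^(4t)(sin(3t)·(-2,-1) - cos(3t)·(-1,-1)).
General solution: c_1X_1 + c_2X_2.
Applying p(0)=-3, q(0)=3 gives c_1=6, c_2=9.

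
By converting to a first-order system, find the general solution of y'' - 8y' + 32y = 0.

Let x_1 = y, x_2 = y'. Then x_1' = x_2 and x_2' = -32x_1 + 8x_2.
A = [[0,1],[-32,8]]; det(A-λI) = λ^2 - 8λ + 32.
Eigenvalues λ = 4 ± 4i.

y(t) = C_1e^(4t)cos(4t) + C_2e^(4t)sin(4t)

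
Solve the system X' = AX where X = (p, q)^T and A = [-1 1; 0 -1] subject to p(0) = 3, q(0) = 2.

p(t) = 2te^(-t) + 3e^(-t), q(t) = 2e^(-t)

Coefficient matrix A = [[-1, 1], [0, -1]].
Characteristic polynomial det(A - λI) = λ^2 + 2λ + 1 = 0.
Single eigenvalue λ = -1 with algebraic multiplicity 2.
Eigenvector v = (-1,0); generalized eigenvector w with (A-λI)w=v is (-2,-1).
General solution: e^(-t)[C_1·v + C_2·(t·v + w)].
Applying p(0)=3, q(0)=2 gives C_1=1, C_2=-2.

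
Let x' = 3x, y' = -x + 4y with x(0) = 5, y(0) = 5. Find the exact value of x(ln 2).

40

A = [[3,0],[-1,4]]; eigenvalues λ = 3, 4.
Eigenvectors: (1,1) for λ=3, (0,-1) for λ=4.
From the initial condition, c_1 = 5, c_2 = 0.
x(ln 2) = (5)(2^3)(1) + (0)(2^4)(0) = 40.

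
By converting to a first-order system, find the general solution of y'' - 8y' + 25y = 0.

y(t) = K_1e^(4t)cos(3t) + K_2e^(4t)sin(3t)

Let x_1 = y, x_2 = y'. Then x_1' = x_2 and x_2' = -25x_1 + 8x_2.
A = [[0,1],[-25,8]]; det(A-λI) = λ^2 - 8λ + 25.
Eigenvalues λ = 4 ± 3i.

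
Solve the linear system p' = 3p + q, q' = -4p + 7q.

p(t) = -c_1e^(5t) - c_2te^(5t) - c_2e^(5t), q(t) = -2c_1e^(5t) - 2c_2te^(5t) - 3c_2e^(5t)

Coefficient matrix A = [[3, 1], [-4, 7]].
Characteristic polynomial det(A - λI) = λ^2 - 10λ + 25 = 0.
Single eigenvalue λ = 5 with algebraic multiplicity 2.
Eigenvector v = (-1,-2); generalized eigenvector w with (A-λI)w=v is (-1,-3).
General solution: e^(5t)[c_1·v + c_2·(t·v + w)].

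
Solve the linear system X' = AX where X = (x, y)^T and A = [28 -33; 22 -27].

Coefficient matrix A = [[28, -33], [22, -27]].
Characteristic polynomial det(A - λI) = λ^2 - λ - 30 = 0.
Eigenvalues λ = -5, 6.
For λ=-5: (A-λI) row 1 is [33, -33], so an eigenvector is (1, 1).
For λ=6: (A-λI) row 1 is [22, -33], so an eigenvector is (3, 2).
General solution: c_1e^(-5t)(1,1) + c_2e^(6t)(3,2).

x(t) = c_1e^(-5t) + 3c_2e^(6t), y(t) = c_1e^(-5t) + 2c_2e^(6t)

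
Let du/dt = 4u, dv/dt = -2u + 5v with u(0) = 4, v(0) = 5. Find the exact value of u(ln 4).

A = [[4,0],[-2,5]]; eigenvalues λ = 5, 4.
Eigenvectors: (0,1) for λ=5, (-1,-2) for λ=4.
From the initial condition, c_1 = -3, c_2 = -4.
u(ln 4) = (-3)(4^5)(0) + (-4)(4^4)(-1) = 1024.

1024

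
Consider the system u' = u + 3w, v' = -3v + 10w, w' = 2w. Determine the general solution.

u(t) = C_2e^(t) + 3C_3e^(2t), v(t) = C_1e^(-3t) + 2C_3e^(2t), w(t) = C_3e^(2t)

Coefficient matrix A = [[1, 0, 3], [0, -3, 10], [0, 0, 2]].
det(A - λI) = 0 gives eigenvalues λ = -3, 1, 2.
For λ=-3: eigenvector (0,1,0).
For λ=1: eigenvector (1,0,0).
For λ=2: eigenvector (3,2,1).
General solution: C_1e^(-3t)(0,1,0) + C_2e^(t)(1,0,0) + C_3e^(2t)(3,2,1).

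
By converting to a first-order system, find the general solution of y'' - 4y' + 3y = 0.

Let x_1 = y, x_2 = y'. Then x_1' = x_2 and x_2' = -3x_1 + 4x_2.
A = [[0,1],[-3,4]]; det(A-λI) = λ^2 - 4λ + 3.
Eigenvalues λ = 3, 1 with eigenvectors (1,3), (1,1).

y(t) = C_1e^(3t) + C_2e^(t)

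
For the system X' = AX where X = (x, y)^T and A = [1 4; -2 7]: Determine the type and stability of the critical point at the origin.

A = [[1,4],[-2,7]]; det(A-λI) = λ^2 - 8λ + 15.
λ = 3, 5: both positive.

unstable node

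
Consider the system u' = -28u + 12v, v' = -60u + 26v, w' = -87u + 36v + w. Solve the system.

u(t) = 2C_2e^(2t) + C_3e^(-4t), v(t) = 5C_2e^(2t) + 2C_3e^(-4t), w(t) = C_1e^(t) + 6C_2e^(2t) + 3C_3e^(-4t)

Coefficient matrix A = [[-28, 12, 0], [-60, 26, 0], [-87, 36, 1]].
det(A - λI) = 0 gives eigenvalues λ = 1, 2, -4.
For λ=1: eigenvector (0,0,1).
For λ=2: eigenvector (2,5,6).
For λ=-4: eigenvector (1,2,3).
General solution: C_1e^(t)(0,0,1) + C_2e^(2t)(2,5,6) + C_3e^(-4t)(1,2,3).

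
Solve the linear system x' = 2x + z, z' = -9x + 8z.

Coefficient matrix A = [[2, 1], [-9, 8]].
Characteristic polynomial det(A - λI) = λ^2 - 10λ + 25 = 0.
Single eigenvalue λ = 5 with algebraic multiplicity 2.
Eigenvector v = (1,3); generalized eigenvector w with (A-λI)w=v is (-1,-2).
General solution: e^(5t)[c_1·v + c_2·(t·v + w)].

x(t) = c_1e^(5t) + c_2te^(5t) - c_2e^(5t), z(t) = 3c_1e^(5t) + 3c_2te^(5t) - 2c_2e^(5t)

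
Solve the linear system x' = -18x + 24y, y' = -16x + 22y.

x(t) = 3C_1e^(-2t) + C_2e^(6t), y(t) = 2C_1e^(-2t) + C_2e^(6t)

Coefficient matrix A = [[-18, 24], [-16, 22]].
Characteristic polynomial det(A - λI) = λ^2 - 4λ - 12 = 0.
Eigenvalues λ = -2, 6.
For λ=-2: (A-λI) row 1 is [-16, 24], so an eigenvector is (3, 2).
For λ=6: (A-λI) row 1 is [-24, 24], so an eigenvector is (1, 1).
General solution: C_1e^(-2t)(3,2) + C_2e^(6t)(1,1).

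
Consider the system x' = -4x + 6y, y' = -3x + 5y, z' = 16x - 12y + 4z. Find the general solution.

Coefficient matrix A = [[-4, 6, 0], [-3, 5, 0], [16, -12, 4]].
det(A - λI) = 0 gives eigenvalues λ = 2, 4, -1.
For λ=2: eigenvector (1,1,-2).
For λ=4: eigenvector (0,0,1).
For λ=-1: eigenvector (-2,-1,4).
General solution: C_1e^(2t)(1,1,-2) + C_2e^(4t)(0,0,1) + C_3e^(-t)(-2,-1,4).

x(t) = C_1e^(2t) - 2C_3e^(-t), y(t) = C_1e^(2t) - C_3e^(-t), z(t) = -2C_1e^(2t) + C_2e^(4t) + 4C_3e^(-t)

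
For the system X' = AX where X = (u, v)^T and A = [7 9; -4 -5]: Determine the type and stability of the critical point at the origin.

A = [[7,9],[-4,-5]]; det(A-λI) = λ^2 - 2λ + 1.
repeated λ = 1 with a single eigenvector.

unstable improper node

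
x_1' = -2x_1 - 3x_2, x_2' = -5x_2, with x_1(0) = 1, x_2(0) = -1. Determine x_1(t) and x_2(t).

Coefficient matrix A = [[-2, -3], [0, -5]].
Characteristic polynomial det(A - λI) = λ^2 + 7λ + 10 = 0.
Eigenvalues λ = -2, -5.
For λ=-2: (A-λI) row 1 is [0, -3], so an eigenvector is (1, 0).
For λ=-5: (A-λI) row 1 is [3, -3], so an eigenvector is (-1, -1).
General solution: c_1e^(-2t)(1,0) + c_2e^(-5t)(-1,-1).
Applying x_1(0)=1, x_2(0)=-1 gives c_1=2, c_2=1.

x_1(t) = 2e^(-2t) - e^(-5t), x_2(t) = -e^(-5t)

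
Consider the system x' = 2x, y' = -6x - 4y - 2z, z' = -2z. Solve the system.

x(t) = c_1e^(2t), y(t) = -c_1e^(2t) + c_2e^(-4t) - c_3e^(-2t), z(t) = c_3e^(-2t)

Coefficient matrix A = [[2, 0, 0], [-6, -4, -2], [0, 0, -2]].
det(A - λI) = 0 gives eigenvalues λ = 2, -4, -2.
For λ=2: eigenvector (1,-1,0).
For λ=-4: eigenvector (0,1,0).
For λ=-2: eigenvector (0,-1,1).
General solution: c_1e^(2t)(1,-1,0) + c_2e^(-4t)(0,1,0) + c_3e^(-2t)(0,-1,1).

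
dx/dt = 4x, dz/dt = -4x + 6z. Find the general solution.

x(t) = -K_2e^(4t), z(t) = -K_1e^(6t) - 2K_2e^(4t)

Coefficient matrix A = [[4, 0], [-4, 6]].
Characteristic polynomial det(A - λI) = λ^2 - 10λ + 24 = 0.
Eigenvalues λ = 6, 4.
For λ=6: (A-λI) row 1 is [-2, 0], so an eigenvector is (0, -1).
For λ=4: (A-λI) row 2 is [-4, 2], so an eigenvector is (-1, -2).
General solution: K_1e^(6t)(0,-1) + K_2e^(4t)(-1,-2).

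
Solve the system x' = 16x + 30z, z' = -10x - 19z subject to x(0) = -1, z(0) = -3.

Coefficient matrix A = [[16, 30], [-10, -19]].
Characteristic polynomial det(A - λI) = λ^2 + 3λ - 4 = 0.
Eigenvalues λ = 1, -4.
For λ=1: (A-λI) row 1 is [15, 30], so an eigenvector is (-2, 1).
For λ=-4: (A-λI) row 1 is [20, 30], so an eigenvector is (-3, 2).
General solution: K_1e^(t)(-2,1) + K_2e^(-4t)(-3,2).
Applying x(0)=-1, z(0)=-3 gives K_1=11, K_2=-7.

x(t) = -22e^(t) + 21e^(-4t), z(t) = 11e^(t) - 14e^(-4t)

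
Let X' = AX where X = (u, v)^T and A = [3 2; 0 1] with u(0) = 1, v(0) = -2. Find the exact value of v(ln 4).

-8

A = [[3,2],[0,1]]; eigenvalues λ = 3, 1.
Eigenvectors: (-1,0) for λ=3, (-1,1) for λ=1.
From the initial condition, c_1 = 1, c_2 = -2.
v(ln 4) = (1)(4^3)(0) + (-2)(4^1)(1) = -8.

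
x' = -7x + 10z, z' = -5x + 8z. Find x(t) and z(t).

x(t) = 2C_1e^(-2t) - C_2e^(3t), z(t) = C_1e^(-2t) - C_2e^(3t)

Coefficient matrix A = [[-7, 10], [-5, 8]].
Characteristic polynomial det(A - λI) = λ^2 - λ - 6 = 0.
Eigenvalues λ = -2, 3.
For λ=-2: (A-λI) row 1 is [-5, 10], so an eigenvector is (2, 1).
For λ=3: (A-λI) row 1 is [-10, 10], so an eigenvector is (-1, -1).
General solution: C_1e^(-2t)(2,1) + C_2e^(3t)(-1,-1).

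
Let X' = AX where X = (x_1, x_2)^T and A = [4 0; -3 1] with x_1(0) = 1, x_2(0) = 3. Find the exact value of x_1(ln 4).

256

A = [[4,0],[-3,1]]; eigenvalues λ = 4, 1.
Eigenvectors: (-1,1) for λ=4, (0,1) for λ=1.
From the initial condition, c_1 = -1, c_2 = 4.
x_1(ln 4) = (-1)(4^4)(-1) + (4)(4^1)(0) = 256.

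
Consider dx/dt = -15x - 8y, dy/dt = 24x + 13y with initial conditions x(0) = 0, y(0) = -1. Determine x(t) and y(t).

Coefficient matrix A = [[-15, -8], [24, 13]].
Characteristic polynomial det(A - λI) = λ^2 + 2λ - 3 = 0.
Eigenvalues λ = -3, 1.
For λ=-3: (A-λI) row 1 is [-12, -8], so an eigenvector is (-2, 3).
For λ=1: (A-λI) row 1 is [-16, -8], so an eigenvector is (-1, 2).
General solution: K_1e^(-3t)(-2,3) + K_2e^(t)(-1,2).
Applying x(0)=0, y(0)=-1 gives K_1=1, K_2=-2.

x(t) = 2e^(t) - 2e^(-3t), y(t) = -4e^(t) + 3e^(-3t)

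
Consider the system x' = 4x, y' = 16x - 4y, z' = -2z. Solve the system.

Coefficient matrix A = [[4, 0, 0], [16, -4, 0], [0, 0, -2]].
det(A - λI) = 0 gives eigenvalues λ = -2, -4, 4.
For λ=-2: eigenvector (0,0,1).
For λ=-4: eigenvector (0,1,0).
For λ=4: eigenvector (1,2,0).
General solution: C_1e^(-2t)(0,0,1) + C_2e^(-4t)(0,1,0) + C_3e^(4t)(1,2,0).

x(t) = C_3e^(4t), y(t) = C_2e^(-4t) + 2C_3e^(4t), z(t) = C_1e^(-2t)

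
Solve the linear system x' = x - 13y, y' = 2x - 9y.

Coefficient matrix A = [[1, -13], [2, -9]].
Characteristic polynomial det(A - λI) = λ^2 + 8λ + 17 = 0.
Eigenvalues λ = -4 ± i (complex conjugate pair).
For λ=-4+i: an eigenvector is (-3,-1) - i(-2,-1) = (-3 + 2i, -1 + i).
A real fundamental pair from Re and Im of e^((-4+i)t)v: X_1 = e^(-4t)(cos(t)·(-3,-1) + sin(t)·(-2,-1)), X_2 = e^(-4t)(sin(t)·(-3,-1) - cos(t)·(-2,-1)).
General solution: c_1X_1 + c_2X_2.

x(t) = -2c_1e^(-4t)sin(t) - 3c_1e^(-4t)cos(t) - 3c_2e^(-4t)sin(t) + 2c_2e^(-4t)cos(t), y(t) = -c_1e^(-4t)sin(t) - c_1e^(-4t)cos(t) - c_2e^(-4t)sin(t) + c_2e^(-4t)cos(t)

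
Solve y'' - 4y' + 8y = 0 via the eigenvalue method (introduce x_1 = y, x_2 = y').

y(t) = c_1e^(2t)cos(2t) + c_2e^(2t)sin(2t)

Let x_1 = y, x_2 = y'. Then x_1' = x_2 and x_2' = -8x_1 + 4x_2.
A = [[0,1],[-8,4]]; det(A-λI) = λ^2 - 4λ + 8.
Eigenvalues λ = 2 ± 2i.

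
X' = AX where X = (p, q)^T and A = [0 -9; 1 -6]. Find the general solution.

Coefficient matrix A = [[0, -9], [1, -6]].
Characteristic polynomial det(A - λI) = λ^2 + 6λ + 9 = 0.
Single eigenvalue λ = -3 with algebraic multiplicity 2.
Eigenvector v = (-3,-1); generalized eigenvector w with (A-λI)w=v is (2,1).
General solution: e^(-3t)[C_1·v + C_2·(t·v + w)].

p(t) = -3C_1e^(-3t) - 3C_2te^(-3t) + 2C_2e^(-3t), q(t) = -C_1e^(-3t) - C_2te^(-3t) + C_2e^(-3t)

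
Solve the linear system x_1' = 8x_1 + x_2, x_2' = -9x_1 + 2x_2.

Coefficient matrix A = [[8, 1], [-9, 2]].
Characteristic polynomial det(A - λI) = λ^2 - 10λ + 25 = 0.
Single eigenvalue λ = 5 with algebraic multiplicity 2.
Eigenvector v = (1,-3); generalized eigenvector w with (A-λI)w=v is (0,1).
General solution: e^(5t)[C_1·v + C_2·(t·v + w)].

x_1(t) = C_1e^(5t) + C_2te^(5t), x_2(t) = -3C_1e^(5t) - 3C_2te^(5t) + C_2e^(5t)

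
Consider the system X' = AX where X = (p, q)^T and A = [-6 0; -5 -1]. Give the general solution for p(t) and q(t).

Coefficient matrix A = [[-6, 0], [-5, -1]].
Characteristic polynomial det(A - λI) = λ^2 + 7λ + 6 = 0.
Eigenvalues λ = -6, -1.
For λ=-6: (A-λI) row 2 is [-5, 5], so an eigenvector is (1, 1).
For λ=-1: (A-λI) row 1 is [-5, 0], so an eigenvector is (0, -1).
General solution: K_1e^(-6t)(1,1) + K_2e^(-t)(0,-1).

p(t) = K_1e^(-6t), q(t) = K_1e^(-6t) - K_2e^(-t)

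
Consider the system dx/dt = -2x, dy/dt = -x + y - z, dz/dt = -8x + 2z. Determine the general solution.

Coefficient matrix A = [[-2, 0, 0], [-1, 1, -1], [-8, 0, 2]].
det(A - λI) = 0 gives eigenvalues λ = -2, 1, 2.
For λ=-2: eigenvector (1,1,2).
For λ=1: eigenvector (0,1,0).
For λ=2: eigenvector (0,-1,1).
General solution: C_1e^(-2t)(1,1,2) + C_2e^(t)(0,1,0) + C_3e^(2t)(0,-1,1).

x(t) = C_1e^(-2t), y(t) = C_1e^(-2t) + C_2e^(t) - C_3e^(2t), z(t) = 2C_1e^(-2t) + C_3e^(2t)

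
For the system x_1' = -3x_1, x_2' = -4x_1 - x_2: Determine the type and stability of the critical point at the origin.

stable node

A = [[-3,0],[-4,-1]]; det(A-λI) = λ^2 + 4λ + 3.
λ = -1, -3: both negative.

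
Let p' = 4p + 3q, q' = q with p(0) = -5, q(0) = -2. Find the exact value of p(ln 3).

A = [[4,3],[0,1]]; eigenvalues λ = 1, 4.
Eigenvectors: (1,-1) for λ=1, (1,0) for λ=4.
From the initial condition, c_1 = 2, c_2 = -7.
p(ln 3) = (2)(3^1)(1) + (-7)(3^4)(1) = -561.

-561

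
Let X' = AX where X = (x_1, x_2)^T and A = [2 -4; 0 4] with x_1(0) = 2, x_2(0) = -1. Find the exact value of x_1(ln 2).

32

A = [[2,-4],[0,4]]; eigenvalues λ = 4, 2.
Eigenvectors: (2,-1) for λ=4, (-1,0) for λ=2.
From the initial condition, c_1 = 1, c_2 = 0.
x_1(ln 2) = (1)(2^4)(2) + (0)(2^2)(-1) = 32.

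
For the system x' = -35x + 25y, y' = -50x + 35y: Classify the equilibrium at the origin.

A = [[-35,25],[-50,35]]; det(A-λI) = λ^2 + 25.
λ = 0 ± 5i: zero real part.

center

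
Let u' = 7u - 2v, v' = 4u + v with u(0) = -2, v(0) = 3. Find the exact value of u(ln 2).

A = [[7,-2],[4,1]]; eigenvalues λ = 5, 3.
Eigenvectors: (1,1) for λ=5, (1,2) for λ=3.
From the initial condition, c_1 = -7, c_2 = 5.
u(ln 2) = (-7)(2^5)(1) + (5)(2^3)(1) = -184.

-184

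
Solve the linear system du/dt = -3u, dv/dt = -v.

u(t) = K_2e^(-3t), v(t) = -K_1e^(-t)

Coefficient matrix A = [[-3, 0], [0, -1]].
Characteristic polynomial det(A - λI) = λ^2 + 4λ + 3 = 0.
Eigenvalues λ = -1, -3.
For λ=-1: (A-λI) row 1 is [-2, 0], so an eigenvector is (0, -1).
For λ=-3: (A-λI) row 2 is [0, 2], so an eigenvector is (1, 0).
General solution: K_1e^(-t)(0,-1) + K_2e^(-3t)(1,0).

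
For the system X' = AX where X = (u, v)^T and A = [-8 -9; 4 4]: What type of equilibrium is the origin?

A = [[-8,-9],[4,4]]; det(A-λI) = λ^2 + 4λ + 4.
repeated λ = -2 with a single eigenvector.

stable improper node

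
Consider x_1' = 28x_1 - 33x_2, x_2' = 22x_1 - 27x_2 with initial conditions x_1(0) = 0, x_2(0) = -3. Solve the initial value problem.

x_1(t) = 9e^(6t) - 9e^(-5t), x_2(t) = 6e^(6t) - 9e^(-5t)

Coefficient matrix A = [[28, -33], [22, -27]].
Characteristic polynomial det(A - λI) = λ^2 - λ - 30 = 0.
Eigenvalues λ = 6, -5.
For λ=6: (A-λI) row 1 is [22, -33], so an eigenvector is (3, 2).
For λ=-5: (A-λI) row 1 is [33, -33], so an eigenvector is (1, 1).
General solution: K_1e^(6t)(3,2) + K_2e^(-5t)(1,1).
Applying x_1(0)=0, x_2(0)=-3 gives K_1=3, K_2=-9.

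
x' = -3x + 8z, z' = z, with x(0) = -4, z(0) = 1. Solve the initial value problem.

x(t) = 2e^(t) - 6e^(-3t), z(t) = e^(t)

Coefficient matrix A = [[-3, 8], [0, 1]].
Characteristic polynomial det(A - λI) = λ^2 + 2λ - 3 = 0.
Eigenvalues λ = 1, -3.
For λ=1: (A-λI) row 1 is [-4, 8], so an eigenvector is (2, 1).
For λ=-3: (A-λI) row 1 is [0, 8], so an eigenvector is (1, 0).
General solution: C_1e^(t)(2,1) + C_2e^(-3t)(1,0).
Applying x(0)=-4, z(0)=1 gives C_1=1, C_2=-6.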